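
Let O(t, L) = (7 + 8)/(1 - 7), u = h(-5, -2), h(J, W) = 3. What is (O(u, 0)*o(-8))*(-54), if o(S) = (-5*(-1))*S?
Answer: -5400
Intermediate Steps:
o(S) = 5*S
u = 3
O(t, L) = -5/2 (O(t, L) = 15/(-6) = 15*(-1/6) = -5/2)
(O(u, 0)*o(-8))*(-54) = -25*(-8)/2*(-54) = -5/2*(-40)*(-54) = 100*(-54) = -5400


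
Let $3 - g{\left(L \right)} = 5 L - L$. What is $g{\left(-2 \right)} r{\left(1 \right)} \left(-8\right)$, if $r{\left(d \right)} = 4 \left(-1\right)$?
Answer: $352$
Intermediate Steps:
$g{\left(L \right)} = 3 - 4 L$ ($g{\left(L \right)} = 3 - \left(5 L - L\right) = 3 - 4 L$)
$r{\left(d \right)} = -4$
$g{\left(-2 \right)} r{\left(1 \right)} \left(-8\right) = \left(3 - -8\right) \left(-4\right) \left(-8\right) = \left(3 + 8\right) \left(-4\right) \left(-8\right) = 11 \left(-4\right) \left(-8\right) = \left(-44\right) \left(-8\right) = 352$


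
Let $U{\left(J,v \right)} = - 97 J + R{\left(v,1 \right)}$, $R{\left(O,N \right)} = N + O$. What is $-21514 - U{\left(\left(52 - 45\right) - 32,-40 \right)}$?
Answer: $-23900$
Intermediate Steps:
$U{\left(J,v \right)} = 1 + v - 97 J$ ($U{\left(J,v \right)} = - 97 J + \left(1 + v\right) = 1 + v - 97 J$)
$-21514 - U{\left(\left(52 - 45\right) - 32,-40 \right)} = -21514 - \left(1 - 40 - 97 \left(\left(52 - 45\right) - 32\right)\right) = -21514 - \left(1 - 40 - 97 \left(7 - 32\right)\right) = -21514 - \left(1 - 40 - -2425\right) = -21514 - \left(1 - 40 + 2425\right) = -21514 - 2386 = -23900$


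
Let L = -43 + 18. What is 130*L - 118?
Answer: -3368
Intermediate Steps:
L = -25
130*L - 118 = 130*(-25) - 118 = -3250 - 118 = -3368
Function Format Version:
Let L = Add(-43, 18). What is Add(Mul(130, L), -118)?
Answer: -3368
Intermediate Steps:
L = -25
Add(Mul(130, L), -118) = Add(Mul(130, -25), -118) = Add(-3250, -118) = -3368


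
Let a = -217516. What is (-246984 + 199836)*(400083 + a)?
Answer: -8607668916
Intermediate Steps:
(-246984 + 199836)*(400083 + a) = (-246984 + 199836)*(400083 - 217516) = -47148*182567 = -8607668916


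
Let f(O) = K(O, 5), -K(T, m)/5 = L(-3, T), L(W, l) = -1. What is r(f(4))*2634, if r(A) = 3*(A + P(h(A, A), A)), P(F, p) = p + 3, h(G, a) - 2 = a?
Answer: 102726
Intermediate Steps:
K(T, m) = 5 (K(T, m) = -5*(-1) = 5)
h(G, a) = 2 + a
f(O) = 5
P(F, p) = 3 + p
r(A) = 9 + 6*A (r(A) = 3*(A + (3 + A)) = 3*(3 + 2*A) = 9 + 6*A)
r(f(4))*2634 = (9 + 6*5)*2634 = (9 + 30)*2634 = 39*2634 = 102726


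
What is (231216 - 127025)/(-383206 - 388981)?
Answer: -104191/772187 ≈ -0.13493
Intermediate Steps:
(231216 - 127025)/(-383206 - 388981) = 104191/(-772187) = 104191*(-1/772187) = -104191/772187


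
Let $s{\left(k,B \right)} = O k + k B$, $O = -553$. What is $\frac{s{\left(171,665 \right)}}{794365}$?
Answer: $\frac{19152}{794365} \approx 0.02411$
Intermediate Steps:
$s{\left(k,B \right)} = - 553 k + B k$ ($s{\left(k,B \right)} = - 553 k + k B = - 553 k + B k$)
$\frac{s{\left(171,665 \right)}}{794365} = \frac{171 \left(-553 + 665\right)}{794365} = 171 \cdot 112 \cdot \frac{1}{794365} = 19152 \cdot \frac{1}{794365} = \frac{19152}{794365}$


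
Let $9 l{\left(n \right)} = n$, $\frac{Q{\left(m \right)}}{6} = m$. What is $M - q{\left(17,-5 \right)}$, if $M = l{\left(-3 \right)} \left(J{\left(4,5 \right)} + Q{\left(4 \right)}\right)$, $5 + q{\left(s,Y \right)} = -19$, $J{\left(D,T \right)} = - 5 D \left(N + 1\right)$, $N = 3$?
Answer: $\frac{128}{3} \approx 42.667$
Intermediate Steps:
$Q{\left(m \right)} = 6 m$
$J{\left(D,T \right)} = - 20 D$ ($J{\left(D,T \right)} = - 5 D \left(3 + 1\right) = - 5 D 4 = - 20 D$)
$q{\left(s,Y \right)} = -24$ ($q{\left(s,Y \right)} = -5 - 19 = -24$)
$l{\left(n \right)} = \frac{n}{9}$
$M = \frac{56}{3}$ ($M = \frac{1}{9} \left(-3\right) \left(\left(-20\right) 4 + 6 \cdot 4\right) = - \frac{-80 + 24}{3} = \left(- \frac{1}{3}\right) \left(-56\right) = \frac{56}{3} \approx 18.667$)
$M - q{\left(17,-5 \right)} = \frac{56}{3} - -24 = \frac{56}{3} + 24 = \frac{128}{3}$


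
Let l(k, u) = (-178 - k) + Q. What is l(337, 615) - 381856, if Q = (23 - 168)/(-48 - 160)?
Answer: -79533023/208 ≈ -3.8237e+5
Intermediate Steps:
Q = 145/208 (Q = -145/(-208) = -145*(-1/208) = 145/208 ≈ 0.69711)
l(k, u) = -36879/208 - k (l(k, u) = (-178 - k) + 145/208 = -36879/208 - k)
l(337, 615) - 381856 = (-36879/208 - 1*337) - 381856 = (-36879/208 - 337) - 381856 = -106975/208 - 381856 = -79533023/208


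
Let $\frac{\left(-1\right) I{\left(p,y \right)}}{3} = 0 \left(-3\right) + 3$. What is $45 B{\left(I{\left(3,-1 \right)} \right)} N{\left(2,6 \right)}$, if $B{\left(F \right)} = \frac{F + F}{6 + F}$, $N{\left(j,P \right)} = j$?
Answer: $540$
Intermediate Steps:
$I{\left(p,y \right)} = -9$ ($I{\left(p,y \right)} = - 3 \left(0 \left(-3\right) + 3\right) = - 3 \left(0 + 3\right) = \left(-3\right) 3 = -9$)
$B{\left(F \right)} = \frac{2 F}{6 + F}$
$45 B{\left(I{\left(3,-1 \right)} \right)} N{\left(2,6 \right)} = 45 \cdot 2 \left(-9\right) \frac{1}{6 - 9} \cdot 2 = 45 \cdot 2 \left(-9\right) \frac{1}{-3} \cdot 2 = 45 \cdot 2 \left(-9\right) \left(- \frac{1}{3}\right) 2 = 45 \cdot 6 \cdot 2 = 270 \cdot 2 = 540$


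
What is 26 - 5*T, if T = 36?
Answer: -154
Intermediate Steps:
26 - 5*T = 26 - 5*36 = 26 - 180 = -154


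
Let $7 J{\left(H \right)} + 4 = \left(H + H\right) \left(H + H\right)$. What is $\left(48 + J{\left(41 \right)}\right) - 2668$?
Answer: $-1660$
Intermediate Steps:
$J{\left(H \right)} = - \frac{4}{7} + \frac{4 H^{2}}{7}$ ($J{\left(H \right)} = - \frac{4}{7} + \frac{\left(H + H\right) \left(H + H\right)}{7} = - \frac{4}{7} + \frac{2 H 2 H}{7} = - \frac{4}{7} + \frac{4 H^{2}}{7}$)
$\left(48 + J{\left(41 \right)}\right) - 2668 = \left(48 - \left(\frac{4}{7} - \frac{4 \cdot 41^{2}}{7}\right)\right) - 2668 = \left(48 + \left(- \frac{4}{7} + \frac{4}{7} \cdot 1681\right)\right) - 2668 = \left(48 + \left(- \frac{4}{7} + \frac{6724}{7}\right)\right) - 2668 = \left(48 + 960\right) - 2668 = 1008 - 2668 = -1660$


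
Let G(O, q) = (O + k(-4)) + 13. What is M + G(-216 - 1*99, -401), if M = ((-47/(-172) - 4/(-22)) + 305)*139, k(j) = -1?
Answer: 79757743/1892 ≈ 42155.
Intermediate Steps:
M = 80331019/1892 (M = ((-47*(-1/172) - 4*(-1/22)) + 305)*139 = ((47/172 + 2/11) + 305)*139 = (861/1892 + 305)*139 = (577921/1892)*139 = 80331019/1892 ≈ 42458.)
G(O, q) = 12 + O (G(O, q) = (O - 1) + 13 = (-1 + O) + 13 = 12 + O)
M + G(-216 - 1*99, -401) = 80331019/1892 + (12 + (-216 - 1*99)) = 80331019/1892 + (12 + (-216 - 99)) = 80331019/1892 + (12 - 315) = 80331019/1892 - 303 = 79757743/1892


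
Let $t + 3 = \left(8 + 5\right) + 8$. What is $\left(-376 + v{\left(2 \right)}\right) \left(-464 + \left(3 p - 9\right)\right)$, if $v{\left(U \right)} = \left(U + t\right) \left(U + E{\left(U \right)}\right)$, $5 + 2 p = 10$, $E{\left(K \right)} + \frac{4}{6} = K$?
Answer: $\frac{431984}{3} \approx 1.4399 \cdot 10^{5}$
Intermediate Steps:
$E{\left(K \right)} = - \frac{2}{3} + K$
$p = \frac{5}{2}$ ($p = - \frac{5}{2} + \frac{1}{2} \cdot 10 = - \frac{5}{2} + 5 = \frac{5}{2} \approx 2.5$)
$t = 18$ ($t = -3 + \left(\left(8 + 5\right) + 8\right) = -3 + \left(13 + 8\right) = -3 + 21 = 18$)
$v{\left(U \right)} = \left(18 + U\right) \left(- \frac{2}{3} + 2 U\right)$ ($v{\left(U \right)} = \left(U + 18\right) \left(U + \left(- \frac{2}{3} + U\right)\right) = \left(18 + U\right) \left(- \frac{2}{3} + 2 U\right)$)
$\left(-376 + v{\left(2 \right)}\right) \left(-464 + \left(3 p - 9\right)\right) = \left(-376 + \left(-12 + 2 \cdot 2^{2} + \frac{106}{3} \cdot 2\right)\right) \left(-464 + \left(3 \cdot \frac{5}{2} - 9\right)\right) = \left(-376 + \left(-12 + 2 \cdot 4 + \frac{212}{3}\right)\right) \left(-464 + \left(\frac{15}{2} - 9\right)\right) = \left(-376 + \left(-12 + 8 + \frac{212}{3}\right)\right) \left(-464 - \frac{3}{2}\right) = \left(-376 + \frac{200}{3}\right) \left(- \frac{931}{2}\right) = \left(- \frac{928}{3}\right) \left(- \frac{931}{2}\right) = \frac{431984}{3}$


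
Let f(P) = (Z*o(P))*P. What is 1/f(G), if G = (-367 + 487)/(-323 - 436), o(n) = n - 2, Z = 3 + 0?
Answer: 64009/65520 ≈ 0.97694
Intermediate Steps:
Z = 3
o(n) = -2 + n
G = -40/253 (G = 120/(-759) = 120*(-1/759) = -40/253 ≈ -0.15810)
f(P) = P*(-6 + 3*P) (f(P) = (3*(-2 + P))*P = (-6 + 3*P)*P = P*(-6 + 3*P))
1/f(G) = 1/(3*(-40/253)*(-2 - 40/253)) = 1/(3*(-40/253)*(-546/253)) = 1/(65520/64009) = 64009/65520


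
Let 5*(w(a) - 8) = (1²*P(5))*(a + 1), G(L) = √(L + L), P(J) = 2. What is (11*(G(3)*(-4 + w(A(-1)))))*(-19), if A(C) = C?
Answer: -836*√6 ≈ -2047.8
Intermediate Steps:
G(L) = √2*√L (G(L) = √(2*L) = √2*√L)
w(a) = 42/5 + 2*a/5 (w(a) = 8 + ((1²*2)*(a + 1))/5 = 8 + ((1*2)*(1 + a))/5 = 8 + (2*(1 + a))/5 = 8 + (2 + 2*a)/5 = 8 + (⅖ + 2*a/5) = 42/5 + 2*a/5)
(11*(G(3)*(-4 + w(A(-1)))))*(-19) = (11*((√2*√3)*(-4 + (42/5 + (⅖)*(-1)))))*(-19) = (11*(√6*(-4 + (42/5 - ⅖))))*(-19) = (11*(√6*(-4 + 8)))*(-19) = (11*(√6*4))*(-19) = (11*(4*√6))*(-19) = (44*√6)*(-19) = -836*√6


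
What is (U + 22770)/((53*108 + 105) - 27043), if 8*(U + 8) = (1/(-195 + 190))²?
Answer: -4552401/4242800 ≈ -1.0730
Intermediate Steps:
U = -1599/200 (U = -8 + (1/(-195 + 190))²/8 = -8 + (1/(-5))²/8 = -8 + (-⅕)²/8 = -8 + (⅛)*(1/25) = -8 + 1/200 = -1599/200 ≈ -7.9950)
(U + 22770)/((53*108 + 105) - 27043) = (-1599/200 + 22770)/((53*108 + 105) - 27043) = 4552401/(200*((5724 + 105) - 27043)) = 4552401/(200*(5829 - 27043)) = (4552401/200)/(-21214) = (4552401/200)*(-1/21214) = -4552401/4242800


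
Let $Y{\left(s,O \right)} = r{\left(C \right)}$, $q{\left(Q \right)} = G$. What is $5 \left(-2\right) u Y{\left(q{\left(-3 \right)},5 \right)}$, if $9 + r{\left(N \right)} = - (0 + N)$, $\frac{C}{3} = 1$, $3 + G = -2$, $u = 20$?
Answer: $2400$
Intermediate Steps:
$G = -5$ ($G = -3 - 2 = -5$)
$q{\left(Q \right)} = -5$
$C = 3$ ($C = 3 \cdot 1 = 3$)
$r{\left(N \right)} = -9 - N$ ($r{\left(N \right)} = -9 - \left(0 + N\right) = -9 - N$)
$Y{\left(s,O \right)} = -12$ ($Y{\left(s,O \right)} = -9 - 3 = -12$)
$5 \left(-2\right) u Y{\left(q{\left(-3 \right)},5 \right)} = 5 \left(-2\right) 20 \left(-12\right) = \left(-10\right) 20 \left(-12\right) = \left(-200\right) \left(-12\right) = 2400$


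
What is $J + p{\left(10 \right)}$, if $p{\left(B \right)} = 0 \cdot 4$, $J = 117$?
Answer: $117$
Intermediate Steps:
$p{\left(B \right)} = 0$
$J + p{\left(10 \right)} = 117 + 0 = 117$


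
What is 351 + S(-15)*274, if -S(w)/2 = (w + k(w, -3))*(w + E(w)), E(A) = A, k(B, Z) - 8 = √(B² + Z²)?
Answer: -114729 + 49320*√26 ≈ 1.3675e+5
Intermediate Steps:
k(B, Z) = 8 + √(B² + Z²)
S(w) = -4*w*(8 + w + √(9 + w²)) (S(w) = -2*(w + (8 + √(w² + (-3)²)))*(w + w) = -2*(w + (8 + √(w² + 9)))*2*w = -2*(w + (8 + √(9 + w²)))*2*w = -2*(8 + w + √(9 + w²))*2*w = -4*w*(8 + w + √(9 + w²)))
351 + S(-15)*274 = 351 + (4*(-15)*(-8 - 1*(-15) - √(9 + (-15)²)))*274 = 351 + (4*(-15)*(-8 + 15 - √(9 + 225)))*274 = 351 + (4*(-15)*(-8 + 15 - √234))*274 = 351 + (4*(-15)*(-8 + 15 - 3*√26))*274 = 351 + (4*(-15)*(7 - 3*√26))*274 = 351 + (-420 + 180*√26)*274 = 351 + (-115080 + 49320*√26) = -114729 + 49320*√26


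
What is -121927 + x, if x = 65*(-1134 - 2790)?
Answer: -376987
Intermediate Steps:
x = -255060 (x = 65*(-3924) = -255060)
-121927 + x = -121927 - 255060 = -376987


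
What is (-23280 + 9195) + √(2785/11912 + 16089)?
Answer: -14085 + √570748450034/5956 ≈ -13958.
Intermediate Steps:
(-23280 + 9195) + √(2785/11912 + 16089) = -14085 + √(2785*(1/11912) + 16089) = -14085 + √(2785/11912 + 16089) = -14085 + √(191654953/11912) = -14085 + √570748450034/5956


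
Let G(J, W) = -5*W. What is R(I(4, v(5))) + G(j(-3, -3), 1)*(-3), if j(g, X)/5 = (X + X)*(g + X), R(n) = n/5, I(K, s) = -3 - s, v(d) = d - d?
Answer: 72/5 ≈ 14.400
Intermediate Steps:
v(d) = 0
R(n) = n/5 (R(n) = n*(⅕) = n/5)
j(g, X) = 10*X*(X + g) (j(g, X) = 5*((X + X)*(g + X)) = 5*((2*X)*(X + g)) = 5*(2*X*(X + g)) = 10*X*(X + g))
R(I(4, v(5))) + G(j(-3, -3), 1)*(-3) = (-3 - 1*0)/5 - 5*1*(-3) = (-3 + 0)/5 - 5*(-3) = (⅕)*(-3) + 15 = -⅗ + 15 = 72/5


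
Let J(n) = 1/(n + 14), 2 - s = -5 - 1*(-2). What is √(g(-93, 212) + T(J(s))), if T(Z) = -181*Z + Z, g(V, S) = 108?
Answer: 12*√247/19 ≈ 9.9260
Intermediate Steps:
s = 5 (s = 2 - (-5 - 1*(-2)) = 2 - (-5 + 2) = 2 - 1*(-3) = 2 + 3 = 5)
J(n) = 1/(14 + n)
T(Z) = -180*Z
√(g(-93, 212) + T(J(s))) = √(108 - 180/(14 + 5)) = √(108 - 180/19) = √(1872/19) = 12*√247/19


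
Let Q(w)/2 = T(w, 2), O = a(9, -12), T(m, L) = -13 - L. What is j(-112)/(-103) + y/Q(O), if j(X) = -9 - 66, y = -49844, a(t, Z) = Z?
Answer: 2568091/1545 ≈ 1662.2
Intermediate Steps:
O = -12
Q(w) = -30 (Q(w) = 2*(-13 - 1*2) = 2*(-13 - 2) = 2*(-15) = -30)
j(X) = -75
j(-112)/(-103) + y/Q(O) = -75/(-103) - 49844/(-30) = -75*(-1/103) - 49844*(-1/30) = 75/103 + 24922/15 = 2568091/1545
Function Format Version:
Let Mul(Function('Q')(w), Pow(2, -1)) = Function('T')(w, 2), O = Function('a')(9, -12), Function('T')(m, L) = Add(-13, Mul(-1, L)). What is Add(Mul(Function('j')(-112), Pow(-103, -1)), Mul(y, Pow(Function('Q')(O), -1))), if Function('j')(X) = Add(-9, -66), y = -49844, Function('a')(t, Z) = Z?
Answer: Rational(2568091, 1545) ≈ 1662.2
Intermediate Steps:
O = -12
Function('Q')(w) = -30 (Function('Q')(w) = Mul(2, Add(-13, Mul(-1, 2))) = Mul(2, Add(-13, -2)) = Mul(2, -15) = -30)
Function('j')(X) = -75
Add(Mul(Function('j')(-112), Pow(-103, -1)), Mul(y, Pow(Function('Q')(O), -1))) = Add(Mul(-75, Pow(-103, -1)), Mul(-49844, Pow(-30, -1))) = Add(Mul(-75, Rational(-1, 103)), Mul(-49844, Rational(-1, 30))) = Add(Rational(75, 103), Rational(24922, 15)) = Rational(2568091, 1545)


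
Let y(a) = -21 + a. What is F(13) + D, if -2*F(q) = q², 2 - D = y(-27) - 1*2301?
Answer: 4533/2 ≈ 2266.5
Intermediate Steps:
D = 2351 (D = 2 - ((-21 - 27) - 1*2301) = 2 - (-48 - 2301) = 2 - 1*(-2349) = 2 + 2349 = 2351)
F(q) = -q²/2
F(13) + D = -½*13² + 2351 = -½*169 + 2351 = -169/2 + 2351 = 4533/2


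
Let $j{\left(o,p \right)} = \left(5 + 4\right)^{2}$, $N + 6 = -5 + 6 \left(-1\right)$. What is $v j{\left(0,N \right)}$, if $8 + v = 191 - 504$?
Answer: $-26001$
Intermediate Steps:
$v = -321$ ($v = -8 + \left(191 - 504\right) = -8 - 313 = -321$)
$N = -17$ ($N = -6 + \left(-5 + 6 \left(-1\right)\right) = -6 - 11 = -17$)
$j{\left(o,p \right)} = 81$ ($j{\left(o,p \right)} = 9^{2} = 81$)
$v j{\left(0,N \right)} = \left(-321\right) 81 = -26001$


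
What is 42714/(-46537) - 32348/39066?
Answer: -1587022000/909007221 ≈ -1.7459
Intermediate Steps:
42714/(-46537) - 32348/39066 = 42714*(-1/46537) - 32348*1/39066 = -42714/46537 - 16174/19533 = -1587022000/909007221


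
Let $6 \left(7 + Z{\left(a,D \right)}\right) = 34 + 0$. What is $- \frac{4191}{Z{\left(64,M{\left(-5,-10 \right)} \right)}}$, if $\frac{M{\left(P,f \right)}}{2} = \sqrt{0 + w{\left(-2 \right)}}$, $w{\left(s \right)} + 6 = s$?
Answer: $\frac{12573}{4} \approx 3143.3$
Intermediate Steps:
$w{\left(s \right)} = -6 + s$
$M{\left(P,f \right)} = 4 i \sqrt{2}$ ($M{\left(P,f \right)} = 2 \sqrt{0 - 8} = 2 \sqrt{-8} = 2 \cdot 2 i \sqrt{2} = 4 i \sqrt{2}$)
$Z{\left(a,D \right)} = - \frac{4}{3}$ ($Z{\left(a,D \right)} = -7 + \frac{34 + 0}{6} = -7 + \frac{1}{6} \cdot 34 = -7 + \frac{17}{3} = - \frac{4}{3}$)
$- \frac{4191}{Z{\left(64,M{\left(-5,-10 \right)} \right)}} = - \frac{4191}{- \frac{4}{3}} = \left(-4191\right) \left(- \frac{3}{4}\right) = \frac{12573}{4}$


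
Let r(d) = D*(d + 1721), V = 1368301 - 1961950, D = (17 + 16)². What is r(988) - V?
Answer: 3543750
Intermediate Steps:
D = 1089 (D = 33² = 1089)
V = -593649
r(d) = 1874169 + 1089*d (r(d) = 1089*(d + 1721) = 1089*(1721 + d) = 1874169 + 1089*d)
r(988) - V = (1874169 + 1089*988) - 1*(-593649) = (1874169 + 1075932) + 593649 = 2950101 + 593649 = 3543750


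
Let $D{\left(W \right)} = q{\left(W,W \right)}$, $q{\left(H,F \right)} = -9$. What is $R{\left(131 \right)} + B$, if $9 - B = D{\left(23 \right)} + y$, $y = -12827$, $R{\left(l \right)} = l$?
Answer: $12976$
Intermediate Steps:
$D{\left(W \right)} = -9$
$B = 12845$ ($B = 9 - \left(-9 - 12827\right) = 9 - -12836 = 9 + 12836 = 12845$)
$R{\left(131 \right)} + B = 131 + 12845 = 12976$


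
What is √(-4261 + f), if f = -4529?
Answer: I*√8790 ≈ 93.755*I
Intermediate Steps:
√(-4261 + f) = √(-4261 - 4529) = √(-8790) = I*√8790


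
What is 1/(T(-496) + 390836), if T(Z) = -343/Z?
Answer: 496/193854999 ≈ 2.5586e-6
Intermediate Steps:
1/(T(-496) + 390836) = 1/(-343/(-496) + 390836) = 1/(-343*(-1/496) + 390836) = 1/(343/496 + 390836) = 1/(193854999/496) = 496/193854999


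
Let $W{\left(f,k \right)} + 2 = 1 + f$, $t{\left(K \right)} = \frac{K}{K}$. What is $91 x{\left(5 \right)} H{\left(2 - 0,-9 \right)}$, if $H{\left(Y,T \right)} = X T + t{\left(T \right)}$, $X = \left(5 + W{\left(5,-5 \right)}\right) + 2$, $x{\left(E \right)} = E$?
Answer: $-44590$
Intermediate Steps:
$t{\left(K \right)} = 1$
$W{\left(f,k \right)} = -1 + f$ ($W{\left(f,k \right)} = -2 + \left(1 + f\right) = -1 + f$)
$X = 11$ ($X = \left(5 + \left(-1 + 5\right)\right) + 2 = \left(5 + 4\right) + 2 = 9 + 2 = 11$)
$H{\left(Y,T \right)} = 1 + 11 T$ ($H{\left(Y,T \right)} = 11 T + 1 = 1 + 11 T$)
$91 x{\left(5 \right)} H{\left(2 - 0,-9 \right)} = 91 \cdot 5 \left(1 + 11 \left(-9\right)\right) = 455 \left(1 - 99\right) = 455 \left(-98\right) = -44590$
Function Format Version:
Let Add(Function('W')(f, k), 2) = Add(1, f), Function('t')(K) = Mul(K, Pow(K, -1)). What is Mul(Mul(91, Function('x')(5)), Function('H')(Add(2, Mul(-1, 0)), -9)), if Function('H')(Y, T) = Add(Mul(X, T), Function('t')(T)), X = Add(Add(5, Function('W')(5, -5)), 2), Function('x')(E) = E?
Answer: -44590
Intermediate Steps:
Function('t')(K) = 1
Function('W')(f, k) = Add(-1, f) (Function('W')(f, k) = Add(-2, Add(1, f)) = Add(-1, f))
X = 11 (X = Add(Add(5, Add(-1, 5)), 2) = Add(Add(5, 4), 2) = Add(9, 2) = 11)
Function('H')(Y, T) = Add(1, Mul(11, T)) (Function('H')(Y, T) = Add(Mul(11, T), 1) = Add(1, Mul(11, T)))
Mul(Mul(91, Function('x')(5)), Function('H')(Add(2, Mul(-1, 0)), -9)) = Mul(Mul(91, 5), Add(1, Mul(11, -9))) = Mul(455, Add(1, -99)) = Mul(455, -98) = -44590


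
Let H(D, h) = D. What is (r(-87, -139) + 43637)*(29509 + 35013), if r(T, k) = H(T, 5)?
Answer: 2809933100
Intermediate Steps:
r(T, k) = T
(r(-87, -139) + 43637)*(29509 + 35013) = (-87 + 43637)*(29509 + 35013) = 43550*64522 = 2809933100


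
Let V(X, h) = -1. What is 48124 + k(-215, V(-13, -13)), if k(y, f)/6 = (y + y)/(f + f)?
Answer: 49414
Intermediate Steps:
k(y, f) = 6*y/f (k(y, f) = 6*((y + y)/(f + f)) = 6*((2*y)/((2*f))) = 6*((2*y)*(1/(2*f))) = 6*(y/f) = 6*y/f)
48124 + k(-215, V(-13, -13)) = 48124 + 6*(-215)/(-1) = 48124 + 6*(-215)*(-1) = 48124 + 1290 = 49414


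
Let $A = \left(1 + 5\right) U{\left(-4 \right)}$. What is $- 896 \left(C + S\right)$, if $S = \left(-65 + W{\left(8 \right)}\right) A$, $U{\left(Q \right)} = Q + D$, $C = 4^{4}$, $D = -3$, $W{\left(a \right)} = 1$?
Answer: $-2637824$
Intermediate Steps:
$C = 256$
$U{\left(Q \right)} = -3 + Q$ ($U{\left(Q \right)} = Q - 3 = -3 + Q$)
$A = -42$ ($A = \left(1 + 5\right) \left(-3 - 4\right) = 6 \left(-7\right) = -42$)
$S = 2688$ ($S = \left(-65 + 1\right) \left(-42\right) = \left(-64\right) \left(-42\right) = 2688$)
$- 896 \left(C + S\right) = - 896 \left(256 + 2688\right) = \left(-896\right) 2944 = -2637824$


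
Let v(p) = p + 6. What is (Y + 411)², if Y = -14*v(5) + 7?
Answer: 69696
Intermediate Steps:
v(p) = 6 + p
Y = -147 (Y = -14*(6 + 5) + 7 = -14*11 + 7 = -154 + 7 = -147)
(Y + 411)² = (-147 + 411)² = 264² = 69696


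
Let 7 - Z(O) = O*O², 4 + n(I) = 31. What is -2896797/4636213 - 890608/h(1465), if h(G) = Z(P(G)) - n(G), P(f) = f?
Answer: -9104036986589561/14577271993004385 ≈ -0.62454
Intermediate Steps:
n(I) = 27 (n(I) = -4 + 31 = 27)
Z(O) = 7 - O³ (Z(O) = 7 - O*O² = 7 - O³)
h(G) = -20 - G³ (h(G) = (7 - G³) - 1*27 = (7 - G³) - 27 = -20 - G³)
-2896797/4636213 - 890608/h(1465) = -2896797/4636213 - 890608/(-20 - 1*1465³) = -2896797*1/4636213 - 890608/(-20 - 1*3144219625) = -2896797/4636213 - 890608/(-20 - 3144219625) = -2896797/4636213 - 890608/(-3144219645) = -2896797/4636213 - 890608*(-1/3144219645) = -2896797/4636213 + 890608/3144219645 = -9104036986589561/14577271993004385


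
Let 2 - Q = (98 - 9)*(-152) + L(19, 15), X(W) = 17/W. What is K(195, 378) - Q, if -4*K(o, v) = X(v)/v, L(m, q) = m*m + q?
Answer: -7517984561/571536 ≈ -13154.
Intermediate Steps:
L(m, q) = q + m**2 (L(m, q) = m**2 + q = q + m**2)
K(o, v) = -17/(4*v**2) (K(o, v) = -17/v/(4*v) = -17/(4*v**2))
Q = 13154 (Q = 2 - ((98 - 9)*(-152) + (15 + 19**2)) = 2 - (89*(-152) + (15 + 361)) = 2 - (-13528 + 376) = 2 - 1*(-13152) = 2 + 13152 = 13154)
K(195, 378) - Q = -17/4/378**2 - 1*13154 = -17/4*1/142884 - 13154 = -17/571536 - 13154 = -7517984561/571536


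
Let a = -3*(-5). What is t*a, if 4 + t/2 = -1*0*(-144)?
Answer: -120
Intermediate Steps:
a = 15
t = -8 (t = -8 + 2*(-1*0*(-144)) = -8 + 2*(0*(-144)) = -8 + 2*0 = -8 + 0 = -8)
t*a = -8*15 = -120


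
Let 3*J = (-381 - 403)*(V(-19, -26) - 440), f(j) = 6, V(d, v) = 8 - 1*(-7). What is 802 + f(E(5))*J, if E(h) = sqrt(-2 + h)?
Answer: 667202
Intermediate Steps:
V(d, v) = 15 (V(d, v) = 8 + 7 = 15)
J = 333200/3 (J = ((-381 - 403)*(15 - 440))/3 = (-784*(-425))/3 = (1/3)*333200 = 333200/3 ≈ 1.1107e+5)
802 + f(E(5))*J = 802 + 6*(333200/3) = 802 + 666400 = 667202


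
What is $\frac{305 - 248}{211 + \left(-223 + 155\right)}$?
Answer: $\frac{57}{143} \approx 0.3986$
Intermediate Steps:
$\frac{305 - 248}{211 + \left(-223 + 155\right)} = \frac{57}{211 - 68} = \frac{57}{143}$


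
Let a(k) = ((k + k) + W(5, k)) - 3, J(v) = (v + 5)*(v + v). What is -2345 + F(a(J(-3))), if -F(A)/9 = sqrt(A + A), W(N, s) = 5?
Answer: -2345 - 18*I*sqrt(11) ≈ -2345.0 - 59.699*I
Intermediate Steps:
J(v) = 2*v*(5 + v) (J(v) = (5 + v)*(2*v) = 2*v*(5 + v))
a(k) = 2 + 2*k (a(k) = ((k + k) + 5) - 3 = (2*k + 5) - 3 = (5 + 2*k) - 3 = 2 + 2*k)
F(A) = -9*sqrt(2)*sqrt(A) (F(A) = -9*sqrt(A + A) = -9*sqrt(2)*sqrt(A))
-2345 + F(a(J(-3))) = -2345 - 9*sqrt(2)*sqrt(2 + 2*(2*(-3)*(5 - 3))) = -2345 - 9*sqrt(2)*sqrt(2 + 2*(2*(-3)*2)) = -2345 - 9*sqrt(2)*sqrt(2 + 2*(-12)) = -2345 - 9*sqrt(2)*sqrt(2 - 24) = -2345 - 9*sqrt(2)*sqrt(-22) = -2345 - 9*sqrt(2)*I*sqrt(22) = -2345 - 18*I*sqrt(11)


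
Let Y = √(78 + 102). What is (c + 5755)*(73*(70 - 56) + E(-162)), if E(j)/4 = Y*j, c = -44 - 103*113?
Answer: -6058416 + 23048064*√5 ≈ 4.5479e+7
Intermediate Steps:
Y = 6*√5 (Y = √180 = 6*√5 ≈ 13.416)
c = -11683 (c = -44 - 11639 = -11683)
E(j) = 24*j*√5 (E(j) = 4*((6*√5)*j) = 4*(6*j*√5) = 24*j*√5)
(c + 5755)*(73*(70 - 56) + E(-162)) = (-11683 + 5755)*(73*(70 - 56) + 24*(-162)*√5) = -5928*(73*14 - 3888*√5) = -5928*(1022 - 3888*√5) = -6058416 + 23048064*√5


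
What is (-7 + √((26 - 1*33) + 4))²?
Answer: (7 - I*√3)² ≈ 46.0 - 24.249*I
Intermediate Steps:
(-7 + √((26 - 1*33) + 4))² = (-7 + √((26 - 33) + 4))² = (-7 + √(-7 + 4))² = (-7 + √(-3))² = (-7 + I*√3)²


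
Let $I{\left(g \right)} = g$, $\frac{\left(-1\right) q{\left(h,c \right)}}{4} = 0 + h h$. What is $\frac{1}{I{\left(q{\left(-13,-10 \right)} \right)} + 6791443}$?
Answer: $\frac{1}{6790767} \approx 1.4726 \cdot 10^{-7}$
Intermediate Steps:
$q{\left(h,c \right)} = - 4 h^{2}$ ($q{\left(h,c \right)} = - 4 \left(0 + h h\right) = - 4 \left(0 + h^{2}\right) = - 4 h^{2}$)
$\frac{1}{I{\left(q{\left(-13,-10 \right)} \right)} + 6791443} = \frac{1}{- 4 \left(-13\right)^{2} + 6791443} = \frac{1}{\left(-4\right) 169 + 6791443} = \frac{1}{-676 + 6791443} = \frac{1}{6790767}$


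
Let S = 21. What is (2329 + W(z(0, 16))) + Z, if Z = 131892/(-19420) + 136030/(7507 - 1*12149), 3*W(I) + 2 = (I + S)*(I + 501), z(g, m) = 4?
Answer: 219754173076/33805365 ≈ 6500.6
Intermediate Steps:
W(I) = -2/3 + (21 + I)*(501 + I)/3 (W(I) = -2/3 + ((I + 21)*(I + 501))/3 = -2/3 + ((21 + I)*(501 + I))/3 = -2/3 + (21 + I)*(501 + I)/3)
Z = -406743158/11268455 (Z = 131892*(-1/19420) + 136030/(7507 - 12149) = -32973/4855 + 136030/(-4642) = -32973/4855 + 136030*(-1/4642) = -32973/4855 - 68015/2321 = -406743158/11268455 ≈ -36.096)
(2329 + W(z(0, 16))) + Z = (2329 + (10519/3 + 174*4 + (1/3)*4**2)) - 406743158/11268455 = (2329 + (10519/3 + 696 + (1/3)*16)) - 406743158/11268455 = (2329 + (10519/3 + 696 + 16/3)) - 406743158/11268455 = (2329 + 12623/3) - 406743158/11268455 = 19610/3 - 406743158/11268455 = 219754173076/33805365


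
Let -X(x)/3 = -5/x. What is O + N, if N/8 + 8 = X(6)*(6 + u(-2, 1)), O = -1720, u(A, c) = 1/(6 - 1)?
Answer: -1660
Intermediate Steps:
X(x) = 15/x (X(x) = -(-15)/x = 15/x)
u(A, c) = ⅕ (u(A, c) = 1/5 = ⅕)
N = 60 (N = -64 + 8*((15/6)*(6 + ⅕)) = -64 + 8*((15*(⅙))*(31/5)) = -64 + 8*((5/2)*(31/5)) = -64 + 8*(31/2) = -64 + 124 = 60)
O + N = -1720 + 60 = -1660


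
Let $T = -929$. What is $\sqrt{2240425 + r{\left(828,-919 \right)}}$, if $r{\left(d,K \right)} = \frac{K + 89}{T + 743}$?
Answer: $\frac{2 \sqrt{4844368605}}{93} \approx 1496.8$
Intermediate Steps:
$r{\left(d,K \right)} = - \frac{89}{186} - \frac{K}{186}$ ($r{\left(d,K \right)} = \frac{K + 89}{-929 + 743} = \frac{89 + K}{-186} = \left(89 + K\right) \left(- \frac{1}{186}\right) = - \frac{89}{186} - \frac{K}{186}$)
$\sqrt{2240425 + r{\left(828,-919 \right)}} = \sqrt{2240425 - - \frac{415}{93}} = \sqrt{2240425 + \left(- \frac{89}{186} + \frac{919}{186}\right)} = \sqrt{2240425 + \frac{415}{93}} = \sqrt{\frac{208359940}{93}} = \frac{2 \sqrt{4844368605}}{93}$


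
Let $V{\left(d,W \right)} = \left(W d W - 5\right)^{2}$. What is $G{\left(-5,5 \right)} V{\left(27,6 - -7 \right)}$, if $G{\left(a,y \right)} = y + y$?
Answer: $207753640$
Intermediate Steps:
$G{\left(a,y \right)} = 2 y$
$V{\left(d,W \right)} = \left(-5 + d W^{2}\right)^{2}$ ($V{\left(d,W \right)} = \left(d W^{2} - 5\right)^{2} = \left(-5 + d W^{2}\right)^{2}$)
$G{\left(-5,5 \right)} V{\left(27,6 - -7 \right)} = 2 \cdot 5 \left(-5 + 27 \left(6 - -7\right)^{2}\right)^{2} = 10 \left(-5 + 27 \left(6 + 7\right)^{2}\right)^{2} = 10 \left(-5 + 27 \cdot 13^{2}\right)^{2} = 10 \left(-5 + 27 \cdot 169\right)^{2} = 10 \left(-5 + 4563\right)^{2} = 10 \cdot 4558^{2} = 10 \cdot 20775364 = 207753640$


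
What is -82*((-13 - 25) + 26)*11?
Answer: 10824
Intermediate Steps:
-82*((-13 - 25) + 26)*11 = -82*(-38 + 26)*11 = -82*(-12*11) = -82*(-132) = -1*(-10824) = 10824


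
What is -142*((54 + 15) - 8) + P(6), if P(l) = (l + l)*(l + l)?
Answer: -8518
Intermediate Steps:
P(l) = 4*l**2 (P(l) = (2*l)*(2*l) = 4*l**2)
-142*((54 + 15) - 8) + P(6) = -142*((54 + 15) - 8) + 4*6**2 = -142*(69 - 8) + 4*36 = -142*61 + 144 = -8662 + 144 = -8518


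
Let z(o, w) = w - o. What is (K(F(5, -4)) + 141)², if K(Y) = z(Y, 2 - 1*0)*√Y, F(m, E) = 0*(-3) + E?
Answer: 19737 + 3384*I ≈ 19737.0 + 3384.0*I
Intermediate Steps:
F(m, E) = E (F(m, E) = 0 + E = E)
K(Y) = √Y*(2 - Y) (K(Y) = ((2 - 1*0) - Y)*√Y = ((2 + 0) - Y)*√Y = (2 - Y)*√Y = √Y*(2 - Y))
(K(F(5, -4)) + 141)² = (√(-4)*(2 - 1*(-4)) + 141)² = ((2*I)*(2 + 4) + 141)² = ((2*I)*6 + 141)² = (12*I + 141)² = (141 + 12*I)²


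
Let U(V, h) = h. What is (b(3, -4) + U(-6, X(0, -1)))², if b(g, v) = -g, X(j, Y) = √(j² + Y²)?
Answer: 4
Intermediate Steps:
X(j, Y) = √(Y² + j²)
(b(3, -4) + U(-6, X(0, -1)))² = (-1*3 + √((-1)² + 0²))² = (-3 + √(1 + 0))² = (-3 + √1)² = (-3 + 1)² = (-2)² = 4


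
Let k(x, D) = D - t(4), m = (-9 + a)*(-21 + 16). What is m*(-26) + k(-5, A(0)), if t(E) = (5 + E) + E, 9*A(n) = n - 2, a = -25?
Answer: -39899/9 ≈ -4433.2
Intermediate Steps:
m = 170 (m = (-9 - 25)*(-21 + 16) = -34*(-5) = 170)
A(n) = -2/9 + n/9 (A(n) = (n - 2)/9 = (-2 + n)/9 = -2/9 + n/9)
t(E) = 5 + 2*E
k(x, D) = -13 + D (k(x, D) = D - (5 + 2*4) = D - (5 + 8) = D - 1*13 = D - 13 = -13 + D)
m*(-26) + k(-5, A(0)) = 170*(-26) + (-13 + (-2/9 + (1/9)*0)) = -4420 + (-13 + (-2/9 + 0)) = -4420 + (-13 - 2/9) = -4420 - 119/9 = -39899/9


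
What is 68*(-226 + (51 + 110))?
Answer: -4420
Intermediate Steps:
68*(-226 + (51 + 110)) = 68*(-226 + 161) = 68*(-65) = -4420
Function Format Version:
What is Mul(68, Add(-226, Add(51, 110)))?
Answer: -4420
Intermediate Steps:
Mul(68, Add(-226, Add(51, 110))) = Mul(68, Add(-226, 161)) = Mul(68, -65) = -4420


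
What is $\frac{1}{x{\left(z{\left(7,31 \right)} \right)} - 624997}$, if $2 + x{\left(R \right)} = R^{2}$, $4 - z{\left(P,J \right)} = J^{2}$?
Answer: $\frac{1}{290850} \approx 3.4382 \cdot 10^{-6}$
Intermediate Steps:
$z{\left(P,J \right)} = 4 - J^{2}$
$x{\left(R \right)} = -2 + R^{2}$
$\frac{1}{x{\left(z{\left(7,31 \right)} \right)} - 624997} = \frac{1}{\left(-2 + \left(4 - 31^{2}\right)^{2}\right) - 624997} = \frac{1}{\left(-2 + \left(4 - 961\right)^{2}\right) - 624997} = \frac{1}{\left(-2 + \left(-957\right)^{2}\right) - 624997} = \frac{1}{\left(-2 + 915849\right) - 624997} = \frac{1}{915847 - 624997} = \frac{1}{290850}$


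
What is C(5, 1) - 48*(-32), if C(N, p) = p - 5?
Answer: 1532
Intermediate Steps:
C(N, p) = -5 + p
C(5, 1) - 48*(-32) = (-5 + 1) - 48*(-32) = -4 + 1536 = 1532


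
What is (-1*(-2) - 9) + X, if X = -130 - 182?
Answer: -319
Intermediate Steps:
X = -312
(-1*(-2) - 9) + X = (-1*(-2) - 9) - 312 = (2 - 9) - 312 = -7 - 312 = -319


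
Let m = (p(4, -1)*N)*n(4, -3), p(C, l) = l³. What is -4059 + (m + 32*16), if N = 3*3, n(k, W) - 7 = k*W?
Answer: -3502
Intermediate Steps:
n(k, W) = 7 + W*k (n(k, W) = 7 + k*W = 7 + W*k)
N = 9
m = 45 (m = ((-1)³*9)*(7 - 3*4) = (-1*9)*(7 - 12) = -9*(-5) = 45)
-4059 + (m + 32*16) = -4059 + (45 + 32*16) = -4059 + (45 + 512) = -4059 + 557 = -3502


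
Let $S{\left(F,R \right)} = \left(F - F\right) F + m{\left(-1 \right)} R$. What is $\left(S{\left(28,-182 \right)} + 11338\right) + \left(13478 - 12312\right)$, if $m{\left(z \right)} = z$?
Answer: $12686$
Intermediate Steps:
$S{\left(F,R \right)} = - R$ ($S{\left(F,R \right)} = \left(F - F\right) F - R = 0 F - R = 0 - R = - R$)
$\left(S{\left(28,-182 \right)} + 11338\right) + \left(13478 - 12312\right) = \left(\left(-1\right) \left(-182\right) + 11338\right) + \left(13478 - 12312\right) = \left(182 + 11338\right) + 1166 = 11520 + 1166 = 12686$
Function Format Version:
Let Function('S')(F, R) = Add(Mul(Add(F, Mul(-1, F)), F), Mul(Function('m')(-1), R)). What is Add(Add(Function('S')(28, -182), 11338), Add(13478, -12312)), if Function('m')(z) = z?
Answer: 12686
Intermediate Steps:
Function('S')(F, R) = Mul(-1, R) (Function('S')(F, R) = Add(Mul(Add(F, Mul(-1, F)), F), Mul(-1, R)) = Add(Mul(0, F), Mul(-1, R)) = Add(0, Mul(-1, R)) = Mul(-1, R))
Add(Add(Function('S')(28, -182), 11338), Add(13478, -12312)) = Add(Add(Mul(-1, -182), 11338), Add(13478, -12312)) = Add(Add(182, 11338), 1166) = Add(11520, 1166) = 12686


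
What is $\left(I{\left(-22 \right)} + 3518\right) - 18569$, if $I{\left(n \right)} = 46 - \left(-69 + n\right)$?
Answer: $-14914$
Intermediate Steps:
$I{\left(n \right)} = 115 - n$
$\left(I{\left(-22 \right)} + 3518\right) - 18569 = \left(\left(115 - -22\right) + 3518\right) - 18569 = \left(\left(115 + 22\right) + 3518\right) - 18569 = \left(137 + 3518\right) - 18569 = 3655 - 18569 = -14914$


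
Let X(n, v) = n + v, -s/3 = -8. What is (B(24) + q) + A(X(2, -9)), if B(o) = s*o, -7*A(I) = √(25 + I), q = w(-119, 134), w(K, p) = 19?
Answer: 595 - 3*√2/7 ≈ 594.39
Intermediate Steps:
s = 24 (s = -3*(-8) = 24)
q = 19
A(I) = -√(25 + I)/7
B(o) = 24*o
(B(24) + q) + A(X(2, -9)) = (24*24 + 19) - √(25 + (2 - 9))/7 = (576 + 19) - √(25 - 7)/7 = 595 - 3*√2/7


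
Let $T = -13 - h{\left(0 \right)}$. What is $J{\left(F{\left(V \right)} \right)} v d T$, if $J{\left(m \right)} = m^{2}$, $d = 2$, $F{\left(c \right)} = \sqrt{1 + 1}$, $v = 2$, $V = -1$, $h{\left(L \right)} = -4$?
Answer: $-72$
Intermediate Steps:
$F{\left(c \right)} = \sqrt{2}$
$T = -9$ ($T = -13 - -4 = -13 + 4 = -9$)
$J{\left(F{\left(V \right)} \right)} v d T = \left(\sqrt{2}\right)^{2} \cdot 2 \cdot 2 \left(-9\right) = 2 \cdot 4 \left(-9\right) = 8 \left(-9\right) = -72$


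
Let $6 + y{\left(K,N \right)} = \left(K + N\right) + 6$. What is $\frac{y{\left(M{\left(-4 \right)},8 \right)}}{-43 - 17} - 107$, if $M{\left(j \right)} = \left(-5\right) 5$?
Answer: $- \frac{6403}{60} \approx -106.72$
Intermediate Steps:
$M{\left(j \right)} = -25$
$y{\left(K,N \right)} = K + N$ ($y{\left(K,N \right)} = -6 + \left(\left(K + N\right) + 6\right) = -6 + \left(6 + K + N\right) = K + N$)
$\frac{y{\left(M{\left(-4 \right)},8 \right)}}{-43 - 17} - 107 = \frac{-25 + 8}{-43 - 17} - 107 = - \frac{17}{-60} - 107 = \left(-17\right) \left(- \frac{1}{60}\right) - 107 = \frac{17}{60} - 107 = - \frac{6403}{60}$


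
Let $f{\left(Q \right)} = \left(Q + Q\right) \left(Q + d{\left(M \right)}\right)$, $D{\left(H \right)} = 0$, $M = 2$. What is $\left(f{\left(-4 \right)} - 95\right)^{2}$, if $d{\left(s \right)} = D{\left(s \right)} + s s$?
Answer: $9025$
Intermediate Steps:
$d{\left(s \right)} = s^{2}$ ($d{\left(s \right)} = 0 + s s = 0 + s^{2} = s^{2}$)
$f{\left(Q \right)} = 2 Q \left(4 + Q\right)$ ($f{\left(Q \right)} = \left(Q + Q\right) \left(Q + 2^{2}\right) = 2 Q \left(Q + 4\right) = 2 Q \left(4 + Q\right)$)
$\left(f{\left(-4 \right)} - 95\right)^{2} = \left(2 \left(-4\right) \left(4 - 4\right) - 95\right)^{2} = \left(2 \left(-4\right) 0 - 95\right)^{2} = \left(0 - 95\right)^{2} = \left(-95\right)^{2} = 9025$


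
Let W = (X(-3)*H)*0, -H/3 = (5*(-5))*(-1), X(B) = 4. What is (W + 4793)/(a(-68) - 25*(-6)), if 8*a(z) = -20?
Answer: 9586/295 ≈ 32.495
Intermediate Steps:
a(z) = -5/2 (a(z) = (⅛)*(-20) = -5/2)
H = -75 (H = -3*5*(-5)*(-1) = -(-75)*(-1) = -3*25 = -75)
W = 0 (W = (4*(-75))*0 = -300*0 = 0)
(W + 4793)/(a(-68) - 25*(-6)) = (0 + 4793)/(-5/2 - 25*(-6)) = 4793/(-5/2 + 150) = 4793/(295/2) = 4793*(2/295) = 9586/295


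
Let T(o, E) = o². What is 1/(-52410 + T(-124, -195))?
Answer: -1/37034 ≈ -2.7002e-5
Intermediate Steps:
1/(-52410 + T(-124, -195)) = 1/(-52410 + (-124)²) = 1/(-52410 + 15376) = 1/(-37034) = -1/37034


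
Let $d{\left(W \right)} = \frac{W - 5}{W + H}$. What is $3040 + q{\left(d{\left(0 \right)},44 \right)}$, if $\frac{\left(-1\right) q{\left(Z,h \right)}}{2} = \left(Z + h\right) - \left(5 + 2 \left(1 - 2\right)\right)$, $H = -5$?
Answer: $2956$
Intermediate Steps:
$d{\left(W \right)} = 1$ ($d{\left(W \right)} = \frac{W - 5}{W - 5} = \frac{-5 + W}{-5 + W} = 1$)
$q{\left(Z,h \right)} = 6 - 2 Z - 2 h$ ($q{\left(Z,h \right)} = - 2 \left(\left(Z + h\right) - \left(5 + 2 \left(1 - 2\right)\right)\right) = - 2 \left(\left(Z + h\right) - 3\right) = - 2 \left(-3 + Z + h\right) = 6 - 2 Z - 2 h$)
$3040 + q{\left(d{\left(0 \right)},44 \right)} = 3040 - 84 = 2956$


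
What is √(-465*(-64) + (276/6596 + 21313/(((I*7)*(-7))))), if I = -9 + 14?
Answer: 2*√24710389845790/57715 ≈ 172.26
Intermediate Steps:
I = 5
√(-465*(-64) + (276/6596 + 21313/(((I*7)*(-7))))) = √(-465*(-64) + (276/6596 + 21313/(((5*7)*(-7))))) = √(29760 + (276*(1/6596) + 21313/((35*(-7))))) = √(29760 + (69/1649 + 21313/(-245))) = √(29760 + (69/1649 + 21313*(-1/245))) = √(29760 + (69/1649 - 21313/245)) = √(29760 - 35128232/404005) = √(11988060568/404005) = 2*√24710389845790/57715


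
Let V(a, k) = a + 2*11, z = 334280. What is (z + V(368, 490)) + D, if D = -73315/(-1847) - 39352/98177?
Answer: 60693813165341/181332919 ≈ 3.3471e+5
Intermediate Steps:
V(a, k) = 22 + a (V(a, k) = a + 22 = 22 + a)
D = 7125163611/181332919 (D = -73315*(-1/1847) - 39352*1/98177 = 73315/1847 - 39352/98177 = 7125163611/181332919 ≈ 39.293)
(z + V(368, 490)) + D = (334280 + (22 + 368)) + 7125163611/181332919 = (334280 + 390) + 7125163611/181332919 = 334670 + 7125163611/181332919 = 60693813165341/181332919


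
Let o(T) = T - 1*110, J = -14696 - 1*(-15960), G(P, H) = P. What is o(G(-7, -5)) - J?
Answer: -1381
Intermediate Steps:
J = 1264 (J = -14696 + 15960 = 1264)
o(T) = -110 + T (o(T) = T - 110 = -110 + T)
o(G(-7, -5)) - J = (-110 - 7) - 1*1264 = -117 - 1264 = -1381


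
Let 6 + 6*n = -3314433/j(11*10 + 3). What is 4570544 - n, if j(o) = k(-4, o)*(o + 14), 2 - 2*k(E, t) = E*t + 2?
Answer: 262368669991/57404 ≈ 4.5706e+6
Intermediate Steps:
k(E, t) = -E*t/2 (k(E, t) = 1 - (E*t + 2)/2 = 1 - (2 + E*t)/2 = 1 + (-1 - E*t/2) = -E*t/2)
j(o) = 2*o*(14 + o) (j(o) = (-½*(-4)*o)*(o + 14) = (2*o)*(14 + o) = 2*o*(14 + o))
n = -1162215/57404 (n = -1 + (-3314433*1/(2*(14 + (11*10 + 3))*(11*10 + 3)))/6 = -1 + (-3314433*1/(2*(14 + (110 + 3))*(110 + 3)))/6 = -1 + (-3314433*1/(226*(14 + 113)))/6 = -1 + (-3314433/(2*113*127))/6 = -1 + (-3314433/28702)/6 = -1 + (-3314433*1/28702)/6 = -1 + (⅙)*(-3314433/28702) = -1 - 1104811/57404 = -1162215/57404 ≈ -20.246)
4570544 - n = 4570544 - 1*(-1162215/57404) = 4570544 + 1162215/57404 = 262368669991/57404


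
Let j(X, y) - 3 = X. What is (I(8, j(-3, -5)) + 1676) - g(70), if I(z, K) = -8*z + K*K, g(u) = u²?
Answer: -3288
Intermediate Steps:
j(X, y) = 3 + X
I(z, K) = K² - 8*z (I(z, K) = -8*z + K² = K² - 8*z)
(I(8, j(-3, -5)) + 1676) - g(70) = (((3 - 3)² - 8*8) + 1676) - 1*70² = ((0² - 64) + 1676) - 1*4900 = ((0 - 64) + 1676) - 4900 = (-64 + 1676) - 4900 = 1612 - 4900 = -3288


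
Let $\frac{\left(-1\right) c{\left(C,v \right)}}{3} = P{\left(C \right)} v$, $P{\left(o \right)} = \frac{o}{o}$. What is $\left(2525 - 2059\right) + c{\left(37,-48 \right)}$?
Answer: $610$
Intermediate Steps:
$P{\left(o \right)} = 1$
$c{\left(C,v \right)} = - 3 v$ ($c{\left(C,v \right)} = - 3 \cdot 1 v = - 3 v$)
$\left(2525 - 2059\right) + c{\left(37,-48 \right)} = \left(2525 - 2059\right) - -144 = 466 + 144 = 610$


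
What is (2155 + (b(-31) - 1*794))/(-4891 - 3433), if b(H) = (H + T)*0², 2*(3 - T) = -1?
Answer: -1361/8324 ≈ -0.16350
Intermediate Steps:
T = 7/2 (T = 3 - ½*(-1) = 3 + ½ = 7/2 ≈ 3.5000)
b(H) = 0 (b(H) = (H + 7/2)*0² = (7/2 + H)*0 = 0)
(2155 + (b(-31) - 1*794))/(-4891 - 3433) = (2155 + (0 - 1*794))/(-4891 - 3433) = (2155 + (0 - 794))/(-8324) = (2155 - 794)*(-1/8324) = 1361*(-1/8324) = -1361/8324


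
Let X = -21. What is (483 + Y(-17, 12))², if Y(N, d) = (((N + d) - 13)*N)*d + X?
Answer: 17089956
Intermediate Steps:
Y(N, d) = -21 + N*d*(-13 + N + d) (Y(N, d) = (((N + d) - 13)*N)*d - 21 = ((-13 + N + d)*N)*d - 21 = (N*(-13 + N + d))*d - 21 = N*d*(-13 + N + d) - 21 = -21 + N*d*(-13 + N + d))
(483 + Y(-17, 12))² = (483 + (-21 - 17*12² + 12*(-17)² - 13*(-17)*12))² = (483 + (-21 - 17*144 + 12*289 + 2652))² = (483 + (-21 - 2448 + 3468 + 2652))² = (483 + 3651)² = 4134² = 17089956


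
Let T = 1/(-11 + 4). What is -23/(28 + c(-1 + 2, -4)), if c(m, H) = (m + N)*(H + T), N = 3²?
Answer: 161/94 ≈ 1.7128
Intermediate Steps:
N = 9
T = -⅐ (T = 1/(-7) = -⅐ ≈ -0.14286)
c(m, H) = (9 + m)*(-⅐ + H) (c(m, H) = (m + 9)*(H - ⅐) = (9 + m)*(-⅐ + H))
-23/(28 + c(-1 + 2, -4)) = -23/(28 + (-9/7 + 9*(-4) - (-1 + 2)/7 - 4*(-1 + 2))) = -23/(28 + (-9/7 - 36 - ⅐*1 - 4*1)) = -23/(28 + (-9/7 - 36 - ⅐ - 4)) = -23/(28 - 290/7) = -23/(-94/7) = -7/94*(-23) = 161/94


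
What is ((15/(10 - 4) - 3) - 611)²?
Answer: 1495729/4 ≈ 3.7393e+5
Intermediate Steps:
((15/(10 - 4) - 3) - 611)² = ((15/6 - 3) - 611)² = ((15*(⅙) - 3) - 611)² = ((5/2 - 3) - 611)² = (-½ - 611)² = (-1223/2)² = 1495729/4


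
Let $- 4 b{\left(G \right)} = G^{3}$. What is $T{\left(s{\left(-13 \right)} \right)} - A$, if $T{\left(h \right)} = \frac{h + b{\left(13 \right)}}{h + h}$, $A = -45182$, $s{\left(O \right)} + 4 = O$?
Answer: $\frac{6147017}{136} \approx 45199.0$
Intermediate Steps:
$b{\left(G \right)} = - \frac{G^{3}}{4}$
$s{\left(O \right)} = -4 + O$
$T{\left(h \right)} = \frac{- \frac{2197}{4} + h}{2 h}$ ($T{\left(h \right)} = \frac{h - \frac{13^{3}}{4}}{h + h} = \frac{h - \frac{2197}{4}}{2 h} = \left(h - \frac{2197}{4}\right) \frac{1}{2 h} = \left(- \frac{2197}{4} + h\right) \frac{1}{2 h} = \frac{- \frac{2197}{4} + h}{2 h}$)
$T{\left(s{\left(-13 \right)} \right)} - A = \frac{-2197 + 4 \left(-4 - 13\right)}{8 \left(-4 - 13\right)} - -45182 = \frac{-2197 + 4 \left(-17\right)}{8 \left(-17\right)} + 45182 = \frac{1}{8} \left(- \frac{1}{17}\right) \left(-2197 - 68\right) + 45182 = \frac{1}{8} \left(- \frac{1}{17}\right) \left(-2265\right) + 45182 = \frac{2265}{136} + 45182 = \frac{6147017}{136}$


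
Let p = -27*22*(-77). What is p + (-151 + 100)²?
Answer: 48339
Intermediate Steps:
p = 45738 (p = -594*(-77) = 45738)
p + (-151 + 100)² = 45738 + (-151 + 100)² = 45738 + (-51)² = 45738 + 2601 = 48339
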